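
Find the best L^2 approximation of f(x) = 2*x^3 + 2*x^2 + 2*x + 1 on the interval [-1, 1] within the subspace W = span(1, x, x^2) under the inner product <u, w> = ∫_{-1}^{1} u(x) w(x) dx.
g(x) = 2*x^2 + 16*x/5 + 1

The best approximation g ∈ W is the orthogonal projection of f onto W. Writing g = a_0 + a_1 x + a_2 x^2, the coefficients solve the normal equations G · a = b where
  G_{ij} = <φ_i, φ_j> and b_i = <f, φ_i>, with φ_0 = 1, φ_1 = x, φ_2 = x^2.
G =
  [2, 0, 2/3]
  [0, 2/3, 0]
  [2/3, 0, 2/5],
b = (10/3, 32/15, 22/15).
Solving gives a_0 = 1, a_1 = 16/5, a_2 = 2, so
  g(x) = 2*x^2 + 16*x/5 + 1.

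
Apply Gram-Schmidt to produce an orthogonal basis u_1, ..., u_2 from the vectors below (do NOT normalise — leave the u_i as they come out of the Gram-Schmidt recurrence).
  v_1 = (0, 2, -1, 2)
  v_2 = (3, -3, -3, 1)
Orthogonal basis:
  u_1 = (0, 2, -1, 2)
  u_2 = (3, -25/9, -28/9, 11/9)

Apply the Gram-Schmidt recurrence
  u_1 = v_1
  u_i = v_i − Σ_{j<i} ((v_i · u_j) / (u_j · u_j)) · u_j.

Step by step this gives:
  u_1 = (0, 2, -1, 2)
  u_2 = (3, -25/9, -28/9, 11/9)

Orthogonality check:
  u_2 · u_1 = 0 (should be 0)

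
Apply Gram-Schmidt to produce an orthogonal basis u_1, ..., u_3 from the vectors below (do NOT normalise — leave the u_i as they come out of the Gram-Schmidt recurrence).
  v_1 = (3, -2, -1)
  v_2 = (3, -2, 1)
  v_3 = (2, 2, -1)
Orthogonal basis:
  u_1 = (3, -2, -1)
  u_2 = (3/7, -2/7, 13/7)
  u_3 = (20/13, 30/13, 0)

Apply the Gram-Schmidt recurrence
  u_1 = v_1
  u_i = v_i − Σ_{j<i} ((v_i · u_j) / (u_j · u_j)) · u_j.

Step by step this gives:
  u_1 = (3, -2, -1)
  u_2 = (3/7, -2/7, 13/7)
  u_3 = (20/13, 30/13, 0)

Orthogonality check:
  u_2 · u_1 = 0 (should be 0)
  u_3 · u_1 = 0 (should be 0)
  u_3 · u_2 = 0 (should be 0)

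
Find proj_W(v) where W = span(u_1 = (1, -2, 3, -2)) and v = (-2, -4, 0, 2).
proj_W(v) = (1/9, -2/9, 1/3, -2/9)

Set up U = [u_1 | ... | u_1] ∈ R^(4×1). The projector onto W = col(U) is P = U (U^T U)^(-1) U^T.
Compute U^T U =
  [18],
and U^T v = (2).
Solve U^T U · c = U^T v for the coefficients: c = (1/9). The projection is proj_W(v) = U c.
Check: (v - proj_W(v)) · u_1 = 0  (should be 0).
Result: proj_W(v) = (1/9, -2/9, 1/3, -2/9).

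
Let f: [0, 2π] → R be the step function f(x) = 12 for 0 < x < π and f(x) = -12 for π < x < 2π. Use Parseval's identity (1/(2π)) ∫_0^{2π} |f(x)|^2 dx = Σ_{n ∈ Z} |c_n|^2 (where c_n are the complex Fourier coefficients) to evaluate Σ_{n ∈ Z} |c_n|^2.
Σ |c_n|^2 = 144

Parseval equates the L^2 energy of f (normalised by 1/(2π)) with the ℓ^2 sum of its Fourier coefficients: (1/(2π)) ∫_0^{2π} |f|^2 = Σ |c_n|^2.
Compute the left side: (1/(2π)) [∫_0^π 12^2 dx + ∫_π^{2π} (-12)^2 dx] = (1/(2π)) · (144π + 144π) = (144 + 144)/2 = 144.
So Σ_{n ∈ Z} |c_n|^2 = 144.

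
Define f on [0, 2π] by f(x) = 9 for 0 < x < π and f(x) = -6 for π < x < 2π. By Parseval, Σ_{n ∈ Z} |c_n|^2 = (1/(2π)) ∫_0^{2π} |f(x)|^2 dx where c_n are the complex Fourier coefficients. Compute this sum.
Σ |c_n|^2 = 117/2

Parseval equates the L^2 energy of f (normalised by 1/(2π)) with the ℓ^2 sum of its Fourier coefficients: (1/(2π)) ∫_0^{2π} |f|^2 = Σ |c_n|^2.
Compute the left side: (1/(2π)) [∫_0^π 9^2 dx + ∫_π^{2π} (-6)^2 dx] = (1/(2π)) · (81π + 36π) = (81 + 36)/2 = 117/2.
So Σ_{n ∈ Z} |c_n|^2 = 117/2.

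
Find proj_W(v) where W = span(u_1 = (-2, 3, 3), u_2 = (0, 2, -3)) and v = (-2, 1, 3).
proj_W(v) = (-374/277, 349/277, 879/277)

Set up U = [u_1 | ... | u_2] ∈ R^(3×2). The projector onto W = col(U) is P = U (U^T U)^(-1) U^T.
Compute U^T U =
  [22, -3]
  [-3, 13],
and U^T v = (16, -7).
Solve U^T U · c = U^T v for the coefficients: c = (187/277, -106/277). The projection is proj_W(v) = U c.
Check: (v - proj_W(v)) · u_1 = 0  (should be 0).
Check: (v - proj_W(v)) · u_2 = 0  (should be 0).
Result: proj_W(v) = (-374/277, 349/277, 879/277).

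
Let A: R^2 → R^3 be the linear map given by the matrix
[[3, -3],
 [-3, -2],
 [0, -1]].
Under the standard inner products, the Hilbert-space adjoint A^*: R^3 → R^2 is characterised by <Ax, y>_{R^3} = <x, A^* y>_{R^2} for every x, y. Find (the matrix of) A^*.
A^* = A^T =
[[3, -3, 0],
 [-3, -2, -1]]

For real matrices with standard dot products, the defining identity <Ax, y> = <x, A^* y> gives (Ax)^T y = x^T (A^*) y, i.e. x^T A^T y = x^T (A^*) y. Since this holds for all x, y, we must have A^* = A^T. Therefore
A^* =
[[3, -3, 0],
 [-3, -2, -1]].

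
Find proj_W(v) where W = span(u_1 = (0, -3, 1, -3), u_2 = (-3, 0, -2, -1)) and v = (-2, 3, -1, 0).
proj_W(v) = (-486/265, 444/265, -472/265, 282/265)

Set up U = [u_1 | ... | u_2] ∈ R^(4×2). The projector onto W = col(U) is P = U (U^T U)^(-1) U^T.
Compute U^T U =
  [19, 1]
  [1, 14],
and U^T v = (-10, 8).
Solve U^T U · c = U^T v for the coefficients: c = (-148/265, 162/265). The projection is proj_W(v) = U c.
Check: (v - proj_W(v)) · u_1 = 0  (should be 0).
Check: (v - proj_W(v)) · u_2 = 0  (should be 0).
Result: proj_W(v) = (-486/265, 444/265, -472/265, 282/265).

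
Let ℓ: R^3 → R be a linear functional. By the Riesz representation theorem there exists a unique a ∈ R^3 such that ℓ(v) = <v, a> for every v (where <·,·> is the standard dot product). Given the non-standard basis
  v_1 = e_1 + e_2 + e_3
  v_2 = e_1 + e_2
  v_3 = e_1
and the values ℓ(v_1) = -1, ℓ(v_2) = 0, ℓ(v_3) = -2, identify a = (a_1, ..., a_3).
a = (-2, 2, -1)

Write a = (a_1, ..., a_3) in the standard basis. For each basis vector v_i, ℓ(v_i) = <v_i, a> is a linear equation in the a_j's. Collect the n equations into a matrix system V a = ℓ, where row i of V is v_i (expressed in the standard basis). Since V is invertible (lower-triangular with 1s on the diagonal, up to permutation), solve by back-substitution:
  V =
[[1, 1, 1],
 [1, 1, 0],
 [1, 0, 0]]
  V a = (-1, 0, -2)
Solving gives a = (-2, 2, -1).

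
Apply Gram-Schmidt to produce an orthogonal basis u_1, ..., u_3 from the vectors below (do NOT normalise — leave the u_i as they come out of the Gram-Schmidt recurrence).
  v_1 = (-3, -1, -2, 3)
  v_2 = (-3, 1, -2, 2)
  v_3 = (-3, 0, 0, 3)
Orthogonal basis:
  u_1 = (-3, -1, -2, 3)
  u_2 = (-15/23, 41/23, -10/23, -8/23)
  u_3 = (-1/2, 11/30, 5/3, 11/15)

Apply the Gram-Schmidt recurrence
  u_1 = v_1
  u_i = v_i − Σ_{j<i} ((v_i · u_j) / (u_j · u_j)) · u_j.

Step by step this gives:
  u_1 = (-3, -1, -2, 3)
  u_2 = (-15/23, 41/23, -10/23, -8/23)
  u_3 = (-1/2, 11/30, 5/3, 11/15)

Orthogonality check:
  u_2 · u_1 = 0 (should be 0)
  u_3 · u_1 = 0 (should be 0)
  u_3 · u_2 = 0 (should be 0)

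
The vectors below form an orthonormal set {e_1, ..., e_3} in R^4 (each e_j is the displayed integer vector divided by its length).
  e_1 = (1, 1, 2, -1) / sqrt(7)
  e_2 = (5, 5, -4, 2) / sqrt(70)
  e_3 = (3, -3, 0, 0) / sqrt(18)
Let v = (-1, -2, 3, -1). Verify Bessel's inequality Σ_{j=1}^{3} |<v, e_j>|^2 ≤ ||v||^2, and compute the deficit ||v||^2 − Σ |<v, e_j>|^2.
Σ |<v, e_j>|^2 = 74/5; ||v||^2 = 15; deficit = 1/5

Write each e_j = u_j / sqrt(<u_j, u_j>) where u_j is the displayed integer vector. Then <v, e_j> = <v, u_j> / sqrt(<u_j, u_j>), so |<v, e_j>|^2 = <v, u_j>^2 / <u_j, u_j>.
Coefficients: <v, e_1> = 4/sqrt(7), <v, e_2> = -29/sqrt(70), <v, e_3> = 3/sqrt(18).
Square and sum: Σ |<v, e_j>|^2 = 74/5.
Compute ||v||^2 = v·v = 15.
Deficit = 15 − 74/5 = 1/5 ≥ 0, confirming Bessel's inequality. (The deficit equals ||v − Σ <v,e_j> e_j||^2, the squared distance from v to span{e_j}.)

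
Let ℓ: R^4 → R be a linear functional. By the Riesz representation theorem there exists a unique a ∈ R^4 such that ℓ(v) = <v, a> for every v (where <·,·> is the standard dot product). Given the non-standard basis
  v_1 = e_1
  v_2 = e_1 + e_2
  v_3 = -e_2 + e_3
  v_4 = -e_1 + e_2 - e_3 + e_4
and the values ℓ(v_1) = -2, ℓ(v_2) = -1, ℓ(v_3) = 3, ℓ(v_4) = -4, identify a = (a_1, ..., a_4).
a = (-2, 1, 4, -3)

Write a = (a_1, ..., a_4) in the standard basis. For each basis vector v_i, ℓ(v_i) = <v_i, a> is a linear equation in the a_j's. Collect the n equations into a matrix system V a = ℓ, where row i of V is v_i (expressed in the standard basis). Since V is invertible (lower-triangular with 1s on the diagonal, up to permutation), solve by back-substitution:
  V =
[[1, 0, 0, 0],
 [1, 1, 0, 0],
 [0, -1, 1, 0],
 [-1, 1, -1, 1]]
  V a = (-2, -1, 3, -4)
Solving gives a = (-2, 1, 4, -3).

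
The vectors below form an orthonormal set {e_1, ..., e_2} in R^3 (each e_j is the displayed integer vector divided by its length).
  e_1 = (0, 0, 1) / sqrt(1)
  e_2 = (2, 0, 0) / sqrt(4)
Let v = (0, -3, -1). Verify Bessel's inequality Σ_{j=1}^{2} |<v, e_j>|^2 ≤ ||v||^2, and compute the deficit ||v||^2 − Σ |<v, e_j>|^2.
Σ |<v, e_j>|^2 = 1; ||v||^2 = 10; deficit = 9

Write each e_j = u_j / sqrt(<u_j, u_j>) where u_j is the displayed integer vector. Then <v, e_j> = <v, u_j> / sqrt(<u_j, u_j>), so |<v, e_j>|^2 = <v, u_j>^2 / <u_j, u_j>.
Coefficients: <v, e_1> = -1/sqrt(1), <v, e_2> = 0/sqrt(4).
Square and sum: Σ |<v, e_j>|^2 = 1.
Compute ||v||^2 = v·v = 10.
Deficit = 10 − 1 = 9 ≥ 0, confirming Bessel's inequality. (The deficit equals ||v − Σ <v,e_j> e_j||^2, the squared distance from v to span{e_j}.)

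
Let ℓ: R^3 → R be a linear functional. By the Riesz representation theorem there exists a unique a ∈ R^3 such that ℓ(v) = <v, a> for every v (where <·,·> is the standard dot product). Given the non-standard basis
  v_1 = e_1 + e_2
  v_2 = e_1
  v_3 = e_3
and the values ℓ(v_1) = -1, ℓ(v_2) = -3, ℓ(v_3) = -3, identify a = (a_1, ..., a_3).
a = (-3, 2, -3)

Write a = (a_1, ..., a_3) in the standard basis. For each basis vector v_i, ℓ(v_i) = <v_i, a> is a linear equation in the a_j's. Collect the n equations into a matrix system V a = ℓ, where row i of V is v_i (expressed in the standard basis). Since V is invertible (lower-triangular with 1s on the diagonal, up to permutation), solve by back-substitution:
  V =
[[1, 1, 0],
 [1, 0, 0],
 [0, 0, 1]]
  V a = (-1, -3, -3)
Solving gives a = (-3, 2, -3).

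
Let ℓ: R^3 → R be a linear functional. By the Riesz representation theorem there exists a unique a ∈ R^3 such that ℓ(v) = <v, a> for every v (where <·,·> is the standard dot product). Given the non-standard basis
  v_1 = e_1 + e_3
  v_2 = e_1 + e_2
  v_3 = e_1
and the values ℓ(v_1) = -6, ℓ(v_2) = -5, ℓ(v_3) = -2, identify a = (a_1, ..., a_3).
a = (-2, -3, -4)

Write a = (a_1, ..., a_3) in the standard basis. For each basis vector v_i, ℓ(v_i) = <v_i, a> is a linear equation in the a_j's. Collect the n equations into a matrix system V a = ℓ, where row i of V is v_i (expressed in the standard basis). Since V is invertible (lower-triangular with 1s on the diagonal, up to permutation), solve by back-substitution:
  V =
[[1, 0, 1],
 [1, 1, 0],
 [1, 0, 0]]
  V a = (-6, -5, -2)
Solving gives a = (-2, -3, -4).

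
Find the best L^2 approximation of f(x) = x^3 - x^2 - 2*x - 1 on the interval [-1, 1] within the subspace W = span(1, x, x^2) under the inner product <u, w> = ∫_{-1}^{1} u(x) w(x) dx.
g(x) = -x^2 - 7*x/5 - 1

The best approximation g ∈ W is the orthogonal projection of f onto W. Writing g = a_0 + a_1 x + a_2 x^2, the coefficients solve the normal equations G · a = b where
  G_{ij} = <φ_i, φ_j> and b_i = <f, φ_i>, with φ_0 = 1, φ_1 = x, φ_2 = x^2.
G =
  [2, 0, 2/3]
  [0, 2/3, 0]
  [2/3, 0, 2/5],
b = (-8/3, -14/15, -16/15).
Solving gives a_0 = -1, a_1 = -7/5, a_2 = -1, so
  g(x) = -x^2 - 7*x/5 - 1.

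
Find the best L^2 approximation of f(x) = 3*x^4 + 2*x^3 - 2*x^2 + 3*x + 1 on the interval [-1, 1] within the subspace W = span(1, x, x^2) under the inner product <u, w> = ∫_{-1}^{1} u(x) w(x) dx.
g(x) = 4*x^2/7 + 21*x/5 + 26/35

The best approximation g ∈ W is the orthogonal projection of f onto W. Writing g = a_0 + a_1 x + a_2 x^2, the coefficients solve the normal equations G · a = b where
  G_{ij} = <φ_i, φ_j> and b_i = <f, φ_i>, with φ_0 = 1, φ_1 = x, φ_2 = x^2.
G =
  [2, 0, 2/3]
  [0, 2/3, 0]
  [2/3, 0, 2/5],
b = (28/15, 14/5, 76/105).
Solving gives a_0 = 26/35, a_1 = 21/5, a_2 = 4/7, so
  g(x) = 4*x^2/7 + 21*x/5 + 26/35.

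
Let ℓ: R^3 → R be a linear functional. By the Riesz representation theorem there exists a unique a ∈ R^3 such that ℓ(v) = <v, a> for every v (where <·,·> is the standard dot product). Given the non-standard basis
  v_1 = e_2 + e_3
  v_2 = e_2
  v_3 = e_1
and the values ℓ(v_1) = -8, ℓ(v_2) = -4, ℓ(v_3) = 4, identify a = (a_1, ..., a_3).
a = (4, -4, -4)

Write a = (a_1, ..., a_3) in the standard basis. For each basis vector v_i, ℓ(v_i) = <v_i, a> is a linear equation in the a_j's. Collect the n equations into a matrix system V a = ℓ, where row i of V is v_i (expressed in the standard basis). Since V is invertible (lower-triangular with 1s on the diagonal, up to permutation), solve by back-substitution:
  V =
[[0, 1, 1],
 [0, 1, 0],
 [1, 0, 0]]
  V a = (-8, -4, 4)
Solving gives a = (4, -4, -4).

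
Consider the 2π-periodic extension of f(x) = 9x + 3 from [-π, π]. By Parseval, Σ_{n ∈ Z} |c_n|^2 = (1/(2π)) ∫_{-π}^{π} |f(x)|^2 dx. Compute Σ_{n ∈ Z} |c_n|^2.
Σ |c_n|^2 = 27π^2 + 9

Expand and integrate term by term over [-π, π]:
  ∫ (9x)^2 dx = 81·(2π^3/3); ∫ 2·9·(3)·x dx = 0 (odd integrand); ∫ 3^2 dx = 9·2π.
So (1/(2π)) ∫_{-π}^{π} (9x + 3)^2 dx = 81π^2/3 + 9 = 27π^2 + 9.
Parseval ⇒ Σ |c_n|^2 = 27π^2 + 9.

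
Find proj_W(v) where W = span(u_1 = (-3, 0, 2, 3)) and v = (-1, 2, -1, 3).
proj_W(v) = (-15/11, 0, 10/11, 15/11)

Set up U = [u_1 | ... | u_1] ∈ R^(4×1). The projector onto W = col(U) is P = U (U^T U)^(-1) U^T.
Compute U^T U =
  [22],
and U^T v = (10).
Solve U^T U · c = U^T v for the coefficients: c = (5/11). The projection is proj_W(v) = U c.
Check: (v - proj_W(v)) · u_1 = 0  (should be 0).
Result: proj_W(v) = (-15/11, 0, 10/11, 15/11).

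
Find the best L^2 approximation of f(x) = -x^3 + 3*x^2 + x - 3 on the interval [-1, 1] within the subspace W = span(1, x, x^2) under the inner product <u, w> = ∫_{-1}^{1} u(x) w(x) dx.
g(x) = 3*x^2 + 2*x/5 - 3

The best approximation g ∈ W is the orthogonal projection of f onto W. Writing g = a_0 + a_1 x + a_2 x^2, the coefficients solve the normal equations G · a = b where
  G_{ij} = <φ_i, φ_j> and b_i = <f, φ_i>, with φ_0 = 1, φ_1 = x, φ_2 = x^2.
G =
  [2, 0, 2/3]
  [0, 2/3, 0]
  [2/3, 0, 2/5],
b = (-4, 4/15, -4/5).
Solving gives a_0 = -3, a_1 = 2/5, a_2 = 3, so
  g(x) = 3*x^2 + 2*x/5 - 3.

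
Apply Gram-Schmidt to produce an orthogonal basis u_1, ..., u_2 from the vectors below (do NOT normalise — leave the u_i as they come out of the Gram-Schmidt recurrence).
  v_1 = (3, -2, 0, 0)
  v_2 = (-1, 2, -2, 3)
Orthogonal basis:
  u_1 = (3, -2, 0, 0)
  u_2 = (8/13, 12/13, -2, 3)

Apply the Gram-Schmidt recurrence
  u_1 = v_1
  u_i = v_i − Σ_{j<i} ((v_i · u_j) / (u_j · u_j)) · u_j.

Step by step this gives:
  u_1 = (3, -2, 0, 0)
  u_2 = (8/13, 12/13, -2, 3)

Orthogonality check:
  u_2 · u_1 = 0 (should be 0)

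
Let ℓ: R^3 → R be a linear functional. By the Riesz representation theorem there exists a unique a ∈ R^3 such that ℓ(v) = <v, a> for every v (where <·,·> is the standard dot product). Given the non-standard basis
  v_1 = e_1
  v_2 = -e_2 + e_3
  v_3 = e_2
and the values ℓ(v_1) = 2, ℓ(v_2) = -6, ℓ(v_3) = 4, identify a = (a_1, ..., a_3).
a = (2, 4, -2)

Write a = (a_1, ..., a_3) in the standard basis. For each basis vector v_i, ℓ(v_i) = <v_i, a> is a linear equation in the a_j's. Collect the n equations into a matrix system V a = ℓ, where row i of V is v_i (expressed in the standard basis). Since V is invertible (lower-triangular with 1s on the diagonal, up to permutation), solve by back-substitution:
  V =
[[1, 0, 0],
 [0, -1, 1],
 [0, 1, 0]]
  V a = (2, -6, 4)
Solving gives a = (2, 4, -2).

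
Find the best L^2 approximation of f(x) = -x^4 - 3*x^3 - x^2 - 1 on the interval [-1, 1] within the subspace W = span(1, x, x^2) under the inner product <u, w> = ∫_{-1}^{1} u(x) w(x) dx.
g(x) = -13*x^2/7 - 9*x/5 - 32/35

The best approximation g ∈ W is the orthogonal projection of f onto W. Writing g = a_0 + a_1 x + a_2 x^2, the coefficients solve the normal equations G · a = b where
  G_{ij} = <φ_i, φ_j> and b_i = <f, φ_i>, with φ_0 = 1, φ_1 = x, φ_2 = x^2.
G =
  [2, 0, 2/3]
  [0, 2/3, 0]
  [2/3, 0, 2/5],
b = (-46/15, -6/5, -142/105).
Solving gives a_0 = -32/35, a_1 = -9/5, a_2 = -13/7, so
  g(x) = -13*x^2/7 - 9*x/5 - 32/35.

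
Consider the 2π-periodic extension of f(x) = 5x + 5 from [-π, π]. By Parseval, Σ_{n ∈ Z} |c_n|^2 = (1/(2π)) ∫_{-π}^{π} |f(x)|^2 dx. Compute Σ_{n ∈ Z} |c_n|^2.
Σ |c_n|^2 = 25π^2/3 + 25

Expand and integrate term by term over [-π, π]:
  ∫ (5x)^2 dx = 25·(2π^3/3); ∫ 2·5·(5)·x dx = 0 (odd integrand); ∫ 5^2 dx = 25·2π.
So (1/(2π)) ∫_{-π}^{π} (5x + 5)^2 dx = 25π^2/3 + 25 = 25π^2/3 + 25.
Parseval ⇒ Σ |c_n|^2 = 25π^2/3 + 25.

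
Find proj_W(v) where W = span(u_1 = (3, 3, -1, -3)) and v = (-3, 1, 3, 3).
proj_W(v) = (-27/14, -27/14, 9/14, 27/14)

Set up U = [u_1 | ... | u_1] ∈ R^(4×1). The projector onto W = col(U) is P = U (U^T U)^(-1) U^T.
Compute U^T U =
  [28],
and U^T v = (-18).
Solve U^T U · c = U^T v for the coefficients: c = (-9/14). The projection is proj_W(v) = U c.
Check: (v - proj_W(v)) · u_1 = 0  (should be 0).
Result: proj_W(v) = (-27/14, -27/14, 9/14, 27/14).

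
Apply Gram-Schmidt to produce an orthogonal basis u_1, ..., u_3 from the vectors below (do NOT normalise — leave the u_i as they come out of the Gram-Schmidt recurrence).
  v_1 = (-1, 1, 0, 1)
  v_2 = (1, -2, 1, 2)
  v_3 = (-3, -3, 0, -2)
Orthogonal basis:
  u_1 = (-1, 1, 0, 1)
  u_2 = (2/3, -5/3, 1, 7/3)
  u_3 = (-103/29, -76/29, 5/29, -27/29)

Apply the Gram-Schmidt recurrence
  u_1 = v_1
  u_i = v_i − Σ_{j<i} ((v_i · u_j) / (u_j · u_j)) · u_j.

Step by step this gives:
  u_1 = (-1, 1, 0, 1)
  u_2 = (2/3, -5/3, 1, 7/3)
  u_3 = (-103/29, -76/29, 5/29, -27/29)

Orthogonality check:
  u_2 · u_1 = 0 (should be 0)
  u_3 · u_1 = 0 (should be 0)
  u_3 · u_2 = 0 (should be 0)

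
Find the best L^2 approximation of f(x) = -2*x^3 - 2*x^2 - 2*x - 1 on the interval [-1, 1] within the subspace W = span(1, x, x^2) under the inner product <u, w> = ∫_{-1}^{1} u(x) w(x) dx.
g(x) = -2*x^2 - 16*x/5 - 1

The best approximation g ∈ W is the orthogonal projection of f onto W. Writing g = a_0 + a_1 x + a_2 x^2, the coefficients solve the normal equations G · a = b where
  G_{ij} = <φ_i, φ_j> and b_i = <f, φ_i>, with φ_0 = 1, φ_1 = x, φ_2 = x^2.
G =
  [2, 0, 2/3]
  [0, 2/3, 0]
  [2/3, 0, 2/5],
b = (-10/3, -32/15, -22/15).
Solving gives a_0 = -1, a_1 = -16/5, a_2 = -2, so
  g(x) = -2*x^2 - 16*x/5 - 1.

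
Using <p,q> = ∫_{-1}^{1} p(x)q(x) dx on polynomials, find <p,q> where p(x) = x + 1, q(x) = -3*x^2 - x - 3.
<p,q> = -26/3

Expand the product: p(x)·q(x) = -3*x^3 - 4*x^2 - 4*x - 3.
∫_{-1}^{1} of each monomial x^k gives [2/(k+1) if k even, 0 if k odd]. Integrating term-by-term (or equivalently evaluating the antiderivative F(x) = -3*x^4/4 - 4*x^3/3 - 2*x^2 - 3*x at the endpoints):
  F(1) − F(−1) = -85/12 − (19/12) = -26/3.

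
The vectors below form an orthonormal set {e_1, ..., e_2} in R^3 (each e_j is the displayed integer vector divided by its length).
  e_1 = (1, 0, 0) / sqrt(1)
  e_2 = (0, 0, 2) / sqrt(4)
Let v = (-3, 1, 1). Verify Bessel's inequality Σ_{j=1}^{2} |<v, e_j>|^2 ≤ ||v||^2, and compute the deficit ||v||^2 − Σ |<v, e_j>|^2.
Σ |<v, e_j>|^2 = 10; ||v||^2 = 11; deficit = 1

Write each e_j = u_j / sqrt(<u_j, u_j>) where u_j is the displayed integer vector. Then <v, e_j> = <v, u_j> / sqrt(<u_j, u_j>), so |<v, e_j>|^2 = <v, u_j>^2 / <u_j, u_j>.
Coefficients: <v, e_1> = -3/sqrt(1), <v, e_2> = 2/sqrt(4).
Square and sum: Σ |<v, e_j>|^2 = 10.
Compute ||v||^2 = v·v = 11.
Deficit = 11 − 10 = 1 ≥ 0, confirming Bessel's inequality. (The deficit equals ||v − Σ <v,e_j> e_j||^2, the squared distance from v to span{e_j}.)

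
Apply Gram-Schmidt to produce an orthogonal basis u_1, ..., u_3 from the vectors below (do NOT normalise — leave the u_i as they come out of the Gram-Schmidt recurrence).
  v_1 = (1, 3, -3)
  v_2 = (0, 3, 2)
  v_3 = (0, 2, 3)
Orthogonal basis:
  u_1 = (1, 3, -3)
  u_2 = (-3/19, 48/19, 47/19)
  u_3 = (75/238, -5/119, 15/238)

Apply the Gram-Schmidt recurrence
  u_1 = v_1
  u_i = v_i − Σ_{j<i} ((v_i · u_j) / (u_j · u_j)) · u_j.

Step by step this gives:
  u_1 = (1, 3, -3)
  u_2 = (-3/19, 48/19, 47/19)
  u_3 = (75/238, -5/119, 15/238)

Orthogonality check:
  u_2 · u_1 = 0 (should be 0)
  u_3 · u_1 = 0 (should be 0)
  u_3 · u_2 = 0 (should be 0)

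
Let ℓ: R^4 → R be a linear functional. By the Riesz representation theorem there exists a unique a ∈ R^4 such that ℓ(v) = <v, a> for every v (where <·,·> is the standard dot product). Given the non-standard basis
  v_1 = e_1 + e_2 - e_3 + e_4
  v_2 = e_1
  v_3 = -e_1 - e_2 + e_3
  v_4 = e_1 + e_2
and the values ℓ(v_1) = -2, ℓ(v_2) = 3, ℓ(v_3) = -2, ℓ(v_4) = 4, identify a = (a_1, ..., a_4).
a = (3, 1, 2, -4)

Write a = (a_1, ..., a_4) in the standard basis. For each basis vector v_i, ℓ(v_i) = <v_i, a> is a linear equation in the a_j's. Collect the n equations into a matrix system V a = ℓ, where row i of V is v_i (expressed in the standard basis). Since V is invertible (lower-triangular with 1s on the diagonal, up to permutation), solve by back-substitution:
  V =
[[1, 1, -1, 1],
 [1, 0, 0, 0],
 [-1, -1, 1, 0],
 [1, 1, 0, 0]]
  V a = (-2, 3, -2, 4)
Solving gives a = (3, 1, 2, -4).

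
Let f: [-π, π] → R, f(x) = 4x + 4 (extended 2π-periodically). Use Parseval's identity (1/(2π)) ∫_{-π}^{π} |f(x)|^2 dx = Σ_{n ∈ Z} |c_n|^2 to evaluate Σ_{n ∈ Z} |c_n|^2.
Σ |c_n|^2 = 16π^2/3 + 16

Expand and integrate term by term over [-π, π]:
  ∫ (4x)^2 dx = 16·(2π^3/3); ∫ 2·4·(4)·x dx = 0 (odd integrand); ∫ 4^2 dx = 16·2π.
So (1/(2π)) ∫_{-π}^{π} (4x + 4)^2 dx = 16π^2/3 + 16 = 16π^2/3 + 16.
Parseval ⇒ Σ |c_n|^2 = 16π^2/3 + 16.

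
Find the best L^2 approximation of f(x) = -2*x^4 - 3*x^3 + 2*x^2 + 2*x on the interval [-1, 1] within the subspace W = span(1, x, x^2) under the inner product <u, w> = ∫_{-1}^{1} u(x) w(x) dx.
g(x) = 2*x^2/7 + x/5 + 6/35

The best approximation g ∈ W is the orthogonal projection of f onto W. Writing g = a_0 + a_1 x + a_2 x^2, the coefficients solve the normal equations G · a = b where
  G_{ij} = <φ_i, φ_j> and b_i = <f, φ_i>, with φ_0 = 1, φ_1 = x, φ_2 = x^2.
G =
  [2, 0, 2/3]
  [0, 2/3, 0]
  [2/3, 0, 2/5],
b = (8/15, 2/15, 8/35).
Solving gives a_0 = 6/35, a_1 = 1/5, a_2 = 2/7, so
  g(x) = 2*x^2/7 + x/5 + 6/35.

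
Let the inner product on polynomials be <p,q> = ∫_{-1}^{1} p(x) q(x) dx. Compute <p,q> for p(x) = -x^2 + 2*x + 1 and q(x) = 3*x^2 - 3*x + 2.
<p,q> = -8/15

Expand the product: p(x)·q(x) = -3*x^4 + 9*x^3 - 5*x^2 + x + 2.
∫_{-1}^{1} of each monomial x^k gives [2/(k+1) if k even, 0 if k odd]. Integrating term-by-term (or equivalently evaluating the antiderivative F(x) = -3*x^5/5 + 9*x^4/4 - 5*x^3/3 + x^2/2 + 2*x at the endpoints):
  F(1) − F(−1) = 149/60 − (181/60) = -8/15.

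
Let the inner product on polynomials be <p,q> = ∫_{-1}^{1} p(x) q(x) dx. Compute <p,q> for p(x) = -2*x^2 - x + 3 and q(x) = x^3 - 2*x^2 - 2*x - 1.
<p,q> = -92/15

Expand the product: p(x)·q(x) = -2*x^5 + 3*x^4 + 9*x^3 - 2*x^2 - 5*x - 3.
∫_{-1}^{1} of each monomial x^k gives [2/(k+1) if k even, 0 if k odd]. Integrating term-by-term (or equivalently evaluating the antiderivative F(x) = -x^6/3 + 3*x^5/5 + 9*x^4/4 - 2*x^3/3 - 5*x^2/2 - 3*x at the endpoints):
  F(1) − F(−1) = -73/20 − (149/60) = -92/15.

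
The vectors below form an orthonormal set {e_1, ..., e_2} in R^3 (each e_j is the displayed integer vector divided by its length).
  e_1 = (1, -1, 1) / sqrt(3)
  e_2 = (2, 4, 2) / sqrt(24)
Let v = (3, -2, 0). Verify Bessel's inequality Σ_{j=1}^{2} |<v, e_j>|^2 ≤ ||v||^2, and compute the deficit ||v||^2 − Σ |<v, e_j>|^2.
Σ |<v, e_j>|^2 = 17/2; ||v||^2 = 13; deficit = 9/2

Write each e_j = u_j / sqrt(<u_j, u_j>) where u_j is the displayed integer vector. Then <v, e_j> = <v, u_j> / sqrt(<u_j, u_j>), so |<v, e_j>|^2 = <v, u_j>^2 / <u_j, u_j>.
Coefficients: <v, e_1> = 5/sqrt(3), <v, e_2> = -2/sqrt(24).
Square and sum: Σ |<v, e_j>|^2 = 17/2.
Compute ||v||^2 = v·v = 13.
Deficit = 13 − 17/2 = 9/2 ≥ 0, confirming Bessel's inequality. (The deficit equals ||v − Σ <v,e_j> e_j||^2, the squared distance from v to span{e_j}.)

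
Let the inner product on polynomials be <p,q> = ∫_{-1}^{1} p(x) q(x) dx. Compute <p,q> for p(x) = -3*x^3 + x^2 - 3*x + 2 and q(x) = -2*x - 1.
<p,q> = 26/15

Expand the product: p(x)·q(x) = 6*x^4 + x^3 + 5*x^2 - x - 2.
∫_{-1}^{1} of each monomial x^k gives [2/(k+1) if k even, 0 if k odd]. Integrating term-by-term (or equivalently evaluating the antiderivative F(x) = 6*x^5/5 + x^4/4 + 5*x^3/3 - x^2/2 - 2*x at the endpoints):
  F(1) − F(−1) = 37/60 − (-67/60) = 26/15.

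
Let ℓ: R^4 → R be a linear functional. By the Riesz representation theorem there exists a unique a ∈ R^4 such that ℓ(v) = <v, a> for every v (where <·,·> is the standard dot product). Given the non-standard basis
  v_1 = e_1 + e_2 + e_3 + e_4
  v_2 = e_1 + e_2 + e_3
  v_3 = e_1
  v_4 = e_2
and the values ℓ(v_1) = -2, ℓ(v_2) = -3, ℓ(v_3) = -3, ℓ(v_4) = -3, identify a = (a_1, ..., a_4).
a = (-3, -3, 3, 1)

Write a = (a_1, ..., a_4) in the standard basis. For each basis vector v_i, ℓ(v_i) = <v_i, a> is a linear equation in the a_j's. Collect the n equations into a matrix system V a = ℓ, where row i of V is v_i (expressed in the standard basis). Since V is invertible (lower-triangular with 1s on the diagonal, up to permutation), solve by back-substitution:
  V =
[[1, 1, 1, 1],
 [1, 1, 1, 0],
 [1, 0, 0, 0],
 [0, 1, 0, 0]]
  V a = (-2, -3, -3, -3)
Solving gives a = (-3, -3, 3, 1).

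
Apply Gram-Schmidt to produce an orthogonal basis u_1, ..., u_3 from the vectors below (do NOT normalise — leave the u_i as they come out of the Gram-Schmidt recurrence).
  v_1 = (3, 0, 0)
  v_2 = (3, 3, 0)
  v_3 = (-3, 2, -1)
Orthogonal basis:
  u_1 = (3, 0, 0)
  u_2 = (0, 3, 0)
  u_3 = (0, 0, -1)

Apply the Gram-Schmidt recurrence
  u_1 = v_1
  u_i = v_i − Σ_{j<i} ((v_i · u_j) / (u_j · u_j)) · u_j.

Step by step this gives:
  u_1 = (3, 0, 0)
  u_2 = (0, 3, 0)
  u_3 = (0, 0, -1)

Orthogonality check:
  u_2 · u_1 = 0 (should be 0)
  u_3 · u_1 = 0 (should be 0)
  u_3 · u_2 = 0 (should be 0)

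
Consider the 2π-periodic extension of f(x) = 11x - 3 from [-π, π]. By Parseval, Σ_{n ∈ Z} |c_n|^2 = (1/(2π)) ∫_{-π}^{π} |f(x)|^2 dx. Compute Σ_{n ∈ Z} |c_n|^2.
Σ |c_n|^2 = 121π^2/3 + 9

Expand and integrate term by term over [-π, π]:
  ∫ (11x)^2 dx = 121·(2π^3/3); ∫ 2·11·(-3)·x dx = 0 (odd integrand); ∫ (-3)^2 dx = 9·2π.
So (1/(2π)) ∫_{-π}^{π} (11x - 3)^2 dx = 121π^2/3 + 9 = 121π^2/3 + 9.
Parseval ⇒ Σ |c_n|^2 = 121π^2/3 + 9.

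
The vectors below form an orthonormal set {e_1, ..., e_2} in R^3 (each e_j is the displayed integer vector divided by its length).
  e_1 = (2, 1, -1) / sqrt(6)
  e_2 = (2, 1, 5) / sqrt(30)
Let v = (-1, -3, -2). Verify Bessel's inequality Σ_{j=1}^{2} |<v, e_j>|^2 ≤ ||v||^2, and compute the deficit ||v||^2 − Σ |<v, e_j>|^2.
Σ |<v, e_j>|^2 = 9; ||v||^2 = 14; deficit = 5

Write each e_j = u_j / sqrt(<u_j, u_j>) where u_j is the displayed integer vector. Then <v, e_j> = <v, u_j> / sqrt(<u_j, u_j>), so |<v, e_j>|^2 = <v, u_j>^2 / <u_j, u_j>.
Coefficients: <v, e_1> = -3/sqrt(6), <v, e_2> = -15/sqrt(30).
Square and sum: Σ |<v, e_j>|^2 = 9.
Compute ||v||^2 = v·v = 14.
Deficit = 14 − 9 = 5 ≥ 0, confirming Bessel's inequality. (The deficit equals ||v − Σ <v,e_j> e_j||^2, the squared distance from v to span{e_j}.)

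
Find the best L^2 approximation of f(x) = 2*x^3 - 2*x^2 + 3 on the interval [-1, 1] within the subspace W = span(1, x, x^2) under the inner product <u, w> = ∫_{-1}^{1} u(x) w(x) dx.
g(x) = -2*x^2 + 6*x/5 + 3

The best approximation g ∈ W is the orthogonal projection of f onto W. Writing g = a_0 + a_1 x + a_2 x^2, the coefficients solve the normal equations G · a = b where
  G_{ij} = <φ_i, φ_j> and b_i = <f, φ_i>, with φ_0 = 1, φ_1 = x, φ_2 = x^2.
G =
  [2, 0, 2/3]
  [0, 2/3, 0]
  [2/3, 0, 2/5],
b = (14/3, 4/5, 6/5).
Solving gives a_0 = 3, a_1 = 6/5, a_2 = -2, so
  g(x) = -2*x^2 + 6*x/5 + 3.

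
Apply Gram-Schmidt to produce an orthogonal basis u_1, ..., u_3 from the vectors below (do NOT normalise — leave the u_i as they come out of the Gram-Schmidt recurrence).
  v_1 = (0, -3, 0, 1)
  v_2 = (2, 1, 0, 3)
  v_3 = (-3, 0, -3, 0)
Orthogonal basis:
  u_1 = (0, -3, 0, 1)
  u_2 = (2, 1, 0, 3)
  u_3 = (-15/7, 3/7, -3, 9/7)

Apply the Gram-Schmidt recurrence
  u_1 = v_1
  u_i = v_i − Σ_{j<i} ((v_i · u_j) / (u_j · u_j)) · u_j.

Step by step this gives:
  u_1 = (0, -3, 0, 1)
  u_2 = (2, 1, 0, 3)
  u_3 = (-15/7, 3/7, -3, 9/7)

Orthogonality check:
  u_2 · u_1 = 0 (should be 0)
  u_3 · u_1 = 0 (should be 0)
  u_3 · u_2 = 0 (should be 0)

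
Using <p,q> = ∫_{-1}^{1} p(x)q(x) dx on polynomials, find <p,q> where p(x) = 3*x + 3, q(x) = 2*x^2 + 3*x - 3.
<p,q> = -8

Expand the product: p(x)·q(x) = 6*x^3 + 15*x^2 - 9.
∫_{-1}^{1} of each monomial x^k gives [2/(k+1) if k even, 0 if k odd]. Integrating term-by-term (or equivalently evaluating the antiderivative F(x) = 3*x^4/2 + 5*x^3 - 9*x at the endpoints):
  F(1) − F(−1) = -5/2 − (11/2) = -8.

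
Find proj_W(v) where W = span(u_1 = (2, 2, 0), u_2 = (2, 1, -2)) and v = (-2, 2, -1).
proj_W(v) = (0, 0, 0)

Set up U = [u_1 | ... | u_2] ∈ R^(3×2). The projector onto W = col(U) is P = U (U^T U)^(-1) U^T.
Compute U^T U =
  [8, 6]
  [6, 9],
and U^T v = (0, 0).
Solve U^T U · c = U^T v for the coefficients: c = (0, 0). The projection is proj_W(v) = U c.
Check: (v - proj_W(v)) · u_1 = 0  (should be 0).
Check: (v - proj_W(v)) · u_2 = 0  (should be 0).
Result: proj_W(v) = (0, 0, 0).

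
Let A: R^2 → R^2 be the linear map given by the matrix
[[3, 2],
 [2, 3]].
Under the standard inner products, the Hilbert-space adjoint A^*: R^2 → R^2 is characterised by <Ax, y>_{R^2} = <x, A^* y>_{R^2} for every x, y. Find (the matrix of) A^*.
A^* = A^T =
[[3, 2],
 [2, 3]]

For real matrices with standard dot products, the defining identity <Ax, y> = <x, A^* y> gives (Ax)^T y = x^T (A^*) y, i.e. x^T A^T y = x^T (A^*) y. Since this holds for all x, y, we must have A^* = A^T. Therefore
A^* =
[[3, 2],
 [2, 3]].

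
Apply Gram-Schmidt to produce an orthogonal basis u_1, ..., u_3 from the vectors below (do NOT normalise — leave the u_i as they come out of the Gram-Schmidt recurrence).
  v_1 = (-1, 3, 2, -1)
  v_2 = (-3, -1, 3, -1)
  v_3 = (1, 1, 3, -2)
Orthogonal basis:
  u_1 = (-1, 3, 2, -1)
  u_2 = (-38/15, -12/5, 31/15, -8/15)
  u_3 = (507/251, -167/251, 346/251, -316/251)

Apply the Gram-Schmidt recurrence
  u_1 = v_1
  u_i = v_i − Σ_{j<i} ((v_i · u_j) / (u_j · u_j)) · u_j.

Step by step this gives:
  u_1 = (-1, 3, 2, -1)
  u_2 = (-38/15, -12/5, 31/15, -8/15)
  u_3 = (507/251, -167/251, 346/251, -316/251)

Orthogonality check:
  u_2 · u_1 = 0 (should be 0)
  u_3 · u_1 = 0 (should be 0)
  u_3 · u_2 = 0 (should be 0)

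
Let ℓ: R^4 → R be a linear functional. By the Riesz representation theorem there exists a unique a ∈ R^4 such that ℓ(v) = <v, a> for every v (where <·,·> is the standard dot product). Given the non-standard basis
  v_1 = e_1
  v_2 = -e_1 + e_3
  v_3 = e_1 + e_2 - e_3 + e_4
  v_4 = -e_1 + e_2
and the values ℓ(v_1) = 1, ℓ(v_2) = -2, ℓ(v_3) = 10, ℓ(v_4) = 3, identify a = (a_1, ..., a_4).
a = (1, 4, -1, 4)

Write a = (a_1, ..., a_4) in the standard basis. For each basis vector v_i, ℓ(v_i) = <v_i, a> is a linear equation in the a_j's. Collect the n equations into a matrix system V a = ℓ, where row i of V is v_i (expressed in the standard basis). Since V is invertible (lower-triangular with 1s on the diagonal, up to permutation), solve by back-substitution:
  V =
[[1, 0, 0, 0],
 [-1, 0, 1, 0],
 [1, 1, -1, 1],
 [-1, 1, 0, 0]]
  V a = (1, -2, 10, 3)
Solving gives a = (1, 4, -1, 4).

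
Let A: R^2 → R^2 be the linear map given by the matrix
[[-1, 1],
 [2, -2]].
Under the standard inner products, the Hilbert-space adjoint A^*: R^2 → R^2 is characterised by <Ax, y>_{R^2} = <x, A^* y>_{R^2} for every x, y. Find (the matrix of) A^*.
A^* = A^T =
[[-1, 2],
 [1, -2]]

For real matrices with standard dot products, the defining identity <Ax, y> = <x, A^* y> gives (Ax)^T y = x^T (A^*) y, i.e. x^T A^T y = x^T (A^*) y. Since this holds for all x, y, we must have A^* = A^T. Therefore
A^* =
[[-1, 2],
 [1, -2]].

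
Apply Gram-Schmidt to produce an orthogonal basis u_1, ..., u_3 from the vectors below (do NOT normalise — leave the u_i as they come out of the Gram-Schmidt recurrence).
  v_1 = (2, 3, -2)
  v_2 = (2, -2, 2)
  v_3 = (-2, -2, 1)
Orthogonal basis:
  u_1 = (2, 3, -2)
  u_2 = (46/17, -16/17, 22/17)
  u_3 = (1/42, -2/21, -5/42)

Apply the Gram-Schmidt recurrence
  u_1 = v_1
  u_i = v_i − Σ_{j<i} ((v_i · u_j) / (u_j · u_j)) · u_j.

Step by step this gives:
  u_1 = (2, 3, -2)
  u_2 = (46/17, -16/17, 22/17)
  u_3 = (1/42, -2/21, -5/42)

Orthogonality check:
  u_2 · u_1 = 0 (should be 0)
  u_3 · u_1 = 0 (should be 0)
  u_3 · u_2 = 0 (should be 0)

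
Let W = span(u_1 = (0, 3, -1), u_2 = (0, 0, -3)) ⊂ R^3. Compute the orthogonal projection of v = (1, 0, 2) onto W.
proj_W(v) = (0, 0, 2)

Set up U = [u_1 | ... | u_2] ∈ R^(3×2). The projector onto W = col(U) is P = U (U^T U)^(-1) U^T.
Compute U^T U =
  [10, 3]
  [3, 9],
and U^T v = (-2, -6).
Solve U^T U · c = U^T v for the coefficients: c = (0, -2/3). The projection is proj_W(v) = U c.
Check: (v - proj_W(v)) · u_1 = 0  (should be 0).
Check: (v - proj_W(v)) · u_2 = 0  (should be 0).
Result: proj_W(v) = (0, 0, 2).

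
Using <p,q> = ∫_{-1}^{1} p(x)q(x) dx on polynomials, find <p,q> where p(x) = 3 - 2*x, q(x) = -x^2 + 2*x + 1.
<p,q> = 4/3

Expand the product: p(x)·q(x) = 2*x^3 - 7*x^2 + 4*x + 3.
∫_{-1}^{1} of each monomial x^k gives [2/(k+1) if k even, 0 if k odd]. Integrating term-by-term (or equivalently evaluating the antiderivative F(x) = x^4/2 - 7*x^3/3 + 2*x^2 + 3*x at the endpoints):
  F(1) − F(−1) = 19/6 − (11/6) = 4/3.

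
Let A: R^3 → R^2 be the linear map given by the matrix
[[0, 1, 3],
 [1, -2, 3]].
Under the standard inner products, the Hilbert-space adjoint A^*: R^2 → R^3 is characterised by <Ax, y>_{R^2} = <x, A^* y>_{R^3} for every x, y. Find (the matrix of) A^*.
A^* = A^T =
[[0, 1],
 [1, -2],
 [3, 3]]

For real matrices with standard dot products, the defining identity <Ax, y> = <x, A^* y> gives (Ax)^T y = x^T (A^*) y, i.e. x^T A^T y = x^T (A^*) y. Since this holds for all x, y, we must have A^* = A^T. Therefore
A^* =
[[0, 1],
 [1, -2],
 [3, 3]].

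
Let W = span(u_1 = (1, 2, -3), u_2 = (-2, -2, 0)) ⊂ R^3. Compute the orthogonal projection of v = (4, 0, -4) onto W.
proj_W(v) = (28/19, 48/19, -60/19)

Set up U = [u_1 | ... | u_2] ∈ R^(3×2). The projector onto W = col(U) is P = U (U^T U)^(-1) U^T.
Compute U^T U =
  [14, -6]
  [-6, 8],
and U^T v = (16, -8).
Solve U^T U · c = U^T v for the coefficients: c = (20/19, -4/19). The projection is proj_W(v) = U c.
Check: (v - proj_W(v)) · u_1 = 0  (should be 0).
Check: (v - proj_W(v)) · u_2 = 0  (should be 0).
Result: proj_W(v) = (28/19, 48/19, -60/19).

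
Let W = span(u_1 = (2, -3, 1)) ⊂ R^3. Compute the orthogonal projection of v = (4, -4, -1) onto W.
proj_W(v) = (19/7, -57/14, 19/14)

Set up U = [u_1 | ... | u_1] ∈ R^(3×1). The projector onto W = col(U) is P = U (U^T U)^(-1) U^T.
Compute U^T U =
  [14],
and U^T v = (19).
Solve U^T U · c = U^T v for the coefficients: c = (19/14). The projection is proj_W(v) = U c.
Check: (v - proj_W(v)) · u_1 = 0  (should be 0).
Result: proj_W(v) = (19/7, -57/14, 19/14).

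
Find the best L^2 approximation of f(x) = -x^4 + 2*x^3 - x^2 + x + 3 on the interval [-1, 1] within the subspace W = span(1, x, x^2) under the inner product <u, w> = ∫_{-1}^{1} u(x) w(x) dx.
g(x) = -13*x^2/7 + 11*x/5 + 108/35

The best approximation g ∈ W is the orthogonal projection of f onto W. Writing g = a_0 + a_1 x + a_2 x^2, the coefficients solve the normal equations G · a = b where
  G_{ij} = <φ_i, φ_j> and b_i = <f, φ_i>, with φ_0 = 1, φ_1 = x, φ_2 = x^2.
G =
  [2, 0, 2/3]
  [0, 2/3, 0]
  [2/3, 0, 2/5],
b = (74/15, 22/15, 46/35).
Solving gives a_0 = 108/35, a_1 = 11/5, a_2 = -13/7, so
  g(x) = -13*x^2/7 + 11*x/5 + 108/35.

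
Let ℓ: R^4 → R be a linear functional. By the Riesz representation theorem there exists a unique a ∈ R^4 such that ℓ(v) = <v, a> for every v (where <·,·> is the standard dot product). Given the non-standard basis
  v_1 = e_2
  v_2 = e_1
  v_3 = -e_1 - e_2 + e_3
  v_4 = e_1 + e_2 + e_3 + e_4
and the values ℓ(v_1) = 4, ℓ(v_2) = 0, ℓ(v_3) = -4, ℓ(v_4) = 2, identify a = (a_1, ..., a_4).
a = (0, 4, 0, -2)

Write a = (a_1, ..., a_4) in the standard basis. For each basis vector v_i, ℓ(v_i) = <v_i, a> is a linear equation in the a_j's. Collect the n equations into a matrix system V a = ℓ, where row i of V is v_i (expressed in the standard basis). Since V is invertible (lower-triangular with 1s on the diagonal, up to permutation), solve by back-substitution:
  V =
[[0, 1, 0, 0],
 [1, 0, 0, 0],
 [-1, -1, 1, 0],
 [1, 1, 1, 1]]
  V a = (4, 0, -4, 2)
Solving gives a = (0, 4, 0, -2).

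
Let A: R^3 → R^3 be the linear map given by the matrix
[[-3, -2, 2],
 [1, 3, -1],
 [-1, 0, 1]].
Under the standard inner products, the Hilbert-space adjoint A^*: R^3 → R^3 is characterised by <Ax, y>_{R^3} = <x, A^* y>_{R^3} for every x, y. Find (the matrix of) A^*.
A^* = A^T =
[[-3, 1, -1],
 [-2, 3, 0],
 [2, -1, 1]]

For real matrices with standard dot products, the defining identity <Ax, y> = <x, A^* y> gives (Ax)^T y = x^T (A^*) y, i.e. x^T A^T y = x^T (A^*) y. Since this holds for all x, y, we must have A^* = A^T. Therefore
A^* =
[[-3, 1, -1],
 [-2, 3, 0],
 [2, -1, 1]].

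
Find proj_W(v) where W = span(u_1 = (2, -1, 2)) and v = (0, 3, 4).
proj_W(v) = (10/9, -5/9, 10/9)

Set up U = [u_1 | ... | u_1] ∈ R^(3×1). The projector onto W = col(U) is P = U (U^T U)^(-1) U^T.
Compute U^T U =
  [9],
and U^T v = (5).
Solve U^T U · c = U^T v for the coefficients: c = (5/9). The projection is proj_W(v) = U c.
Check: (v - proj_W(v)) · u_1 = 0  (should be 0).
Result: proj_W(v) = (10/9, -5/9, 10/9).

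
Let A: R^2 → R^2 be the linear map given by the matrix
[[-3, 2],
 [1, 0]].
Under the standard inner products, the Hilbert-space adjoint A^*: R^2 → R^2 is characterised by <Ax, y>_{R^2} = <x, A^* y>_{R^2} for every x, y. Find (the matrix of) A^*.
A^* = A^T =
[[-3, 1],
 [2, 0]]

For real matrices with standard dot products, the defining identity <Ax, y> = <x, A^* y> gives (Ax)^T y = x^T (A^*) y, i.e. x^T A^T y = x^T (A^*) y. Since this holds for all x, y, we must have A^* = A^T. Therefore
A^* =
[[-3, 1],
 [2, 0]].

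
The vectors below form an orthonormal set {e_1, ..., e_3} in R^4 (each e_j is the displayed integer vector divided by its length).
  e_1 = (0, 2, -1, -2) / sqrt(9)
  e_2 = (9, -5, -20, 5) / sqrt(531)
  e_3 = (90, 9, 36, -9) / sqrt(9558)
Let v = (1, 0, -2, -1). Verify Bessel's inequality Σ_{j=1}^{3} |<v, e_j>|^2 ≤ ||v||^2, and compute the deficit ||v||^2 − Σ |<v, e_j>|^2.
Σ |<v, e_j>|^2 = 11/2; ||v||^2 = 6; deficit = 1/2

Write each e_j = u_j / sqrt(<u_j, u_j>) where u_j is the displayed integer vector. Then <v, e_j> = <v, u_j> / sqrt(<u_j, u_j>), so |<v, e_j>|^2 = <v, u_j>^2 / <u_j, u_j>.
Coefficients: <v, e_1> = 4/sqrt(9), <v, e_2> = 44/sqrt(531), <v, e_3> = 27/sqrt(9558).
Square and sum: Σ |<v, e_j>|^2 = 11/2.
Compute ||v||^2 = v·v = 6.
Deficit = 6 − 11/2 = 1/2 ≥ 0, confirming Bessel's inequality. (The deficit equals ||v − Σ <v,e_j> e_j||^2, the squared distance from v to span{e_j}.)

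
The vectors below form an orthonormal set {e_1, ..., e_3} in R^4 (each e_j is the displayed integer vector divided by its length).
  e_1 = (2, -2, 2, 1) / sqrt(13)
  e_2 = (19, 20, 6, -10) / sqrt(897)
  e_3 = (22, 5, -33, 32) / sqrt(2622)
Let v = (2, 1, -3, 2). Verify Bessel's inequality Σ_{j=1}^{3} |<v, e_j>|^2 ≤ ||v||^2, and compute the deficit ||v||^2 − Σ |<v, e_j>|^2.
Σ |<v, e_j>|^2 = 340/19; ||v||^2 = 18; deficit = 2/19

Write each e_j = u_j / sqrt(<u_j, u_j>) where u_j is the displayed integer vector. Then <v, e_j> = <v, u_j> / sqrt(<u_j, u_j>), so |<v, e_j>|^2 = <v, u_j>^2 / <u_j, u_j>.
Coefficients: <v, e_1> = -2/sqrt(13), <v, e_2> = 20/sqrt(897), <v, e_3> = 212/sqrt(2622).
Square and sum: Σ |<v, e_j>|^2 = 340/19.
Compute ||v||^2 = v·v = 18.
Deficit = 18 − 340/19 = 2/19 ≥ 0, confirming Bessel's inequality. (The deficit equals ||v − Σ <v,e_j> e_j||^2, the squared distance from v to span{e_j}.)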